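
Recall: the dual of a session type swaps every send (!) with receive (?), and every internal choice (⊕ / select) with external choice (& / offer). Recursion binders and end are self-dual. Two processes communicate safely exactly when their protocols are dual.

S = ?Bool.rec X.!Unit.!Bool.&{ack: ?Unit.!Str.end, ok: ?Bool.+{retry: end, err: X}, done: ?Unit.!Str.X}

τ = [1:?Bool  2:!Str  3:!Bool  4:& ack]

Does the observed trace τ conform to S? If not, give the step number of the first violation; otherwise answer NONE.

[1] ?Bool  match  cont: rec X.…
[2] got !Str, protocol expects !Unit  ✗

2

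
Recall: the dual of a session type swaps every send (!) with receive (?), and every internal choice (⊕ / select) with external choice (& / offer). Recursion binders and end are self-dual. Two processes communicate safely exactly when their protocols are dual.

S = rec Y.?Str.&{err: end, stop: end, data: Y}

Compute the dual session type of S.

rec Y.!Str.+{err: end, stop: end, data: Y}

rec Y ↦ rec Y  (rec unchanged)
  ?Str ↦ !Str
    &{err,stop,data} ↦ +{err,stop,data}  (offer→select)
      [err]
        dual(end) = end
      [stop]
        dual(end) = end
      [data]
        dual(Y) = Y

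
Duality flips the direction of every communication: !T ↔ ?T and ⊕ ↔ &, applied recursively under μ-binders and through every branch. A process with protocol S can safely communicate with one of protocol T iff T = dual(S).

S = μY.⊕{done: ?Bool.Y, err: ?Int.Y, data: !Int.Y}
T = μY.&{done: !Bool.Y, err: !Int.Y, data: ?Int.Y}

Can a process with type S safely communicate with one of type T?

YES

μY ‖ μY  match (μ self-dual)
  ⊕{done,err,data} ‖ &{done,err,data}  match same labels
    [done]
      ?Bool ‖ !Bool  match
        Y ‖ Y  match
    [err]
      ?Int ‖ !Int  match
        Y ‖ Y  match
    [data]
      !Int ‖ ?Int  match
        Y ‖ Y  match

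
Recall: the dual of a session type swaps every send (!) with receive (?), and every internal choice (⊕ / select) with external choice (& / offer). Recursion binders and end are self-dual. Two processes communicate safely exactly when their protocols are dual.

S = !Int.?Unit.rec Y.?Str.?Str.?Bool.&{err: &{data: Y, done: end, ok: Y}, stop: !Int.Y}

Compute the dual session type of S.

?Int.!Unit.rec Y.!Str.!Str.!Bool.+{err: +{data: Y, done: end, ok: Y}, stop: ?Int.Y}

!Int = ?Int
  ?Unit = !Unit
    rec Y = rec Y  (binder kept)
      ?Str = !Str
        ?Str = !Str
          ?Bool = !Bool
            &{err,stop} = +{err,stop}  (offer→select)
              [err]
                &{data,done,ok} = +{data,done,ok}  (offer→select)
                  [data]
                    Y self-dual
                  [done]
                    end self-dual
                  [ok]
                    Y self-dual
              [stop]
                !Int = ?Int
                  Y self-dual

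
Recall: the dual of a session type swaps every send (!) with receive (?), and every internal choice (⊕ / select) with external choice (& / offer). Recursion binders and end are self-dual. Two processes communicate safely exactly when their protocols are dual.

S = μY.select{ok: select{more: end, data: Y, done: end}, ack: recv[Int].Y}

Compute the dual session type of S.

μY.offer{ok: offer{more: end, data: Y, done: end}, ack: send[Int].Y}

μY ↦ μY  (rec unchanged)
  select{ok,ack} ↦ offer{ok,ack}  (internal→external)
    [ok]
      select{more,data,done} ↦ offer{more,data,done}  (internal→external)
        [more]
          end ↦ end
        [data]
          Y ↦ Y
        [done]
          end ↦ end
    [ack]
      recv[Int] ↦ send[Int]
        Y ↦ Y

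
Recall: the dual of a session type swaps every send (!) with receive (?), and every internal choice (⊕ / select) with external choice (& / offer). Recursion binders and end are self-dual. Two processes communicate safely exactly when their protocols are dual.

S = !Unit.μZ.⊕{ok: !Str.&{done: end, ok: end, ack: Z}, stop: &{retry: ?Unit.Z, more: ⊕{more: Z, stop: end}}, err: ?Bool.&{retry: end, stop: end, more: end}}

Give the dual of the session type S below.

?Unit.μZ.&{ok: ?Str.⊕{done: end, ok: end, ack: Z}, stop: ⊕{retry: !Unit.Z, more: &{more: Z, stop: end}}, err: !Bool.⊕{retry: end, stop: end, more: end}}

!Unit → ?Unit
  μZ → μZ  (μ self-dual)
    ⊕{ok,stop,err} → &{ok,stop,err}  (internal→external)
      • ok:
        !Str → ?Str
          &{done,ok,ack} → ⊕{done,ok,ack}  (offer→select)
            • done:
              end ↦ end
            • ok:
              end ↦ end
            • ack:
              Z ↦ Z
      • stop:
        &{retry,more} → ⊕{retry,more}  (offer→select)
          • retry:
            ?Unit → !Unit
              Z ↦ Z
          • more:
            ⊕{more,stop} → &{more,stop}  (internal→external)
              • more:
                Z ↦ Z
              • stop:
                end ↦ end
      • err:
        ?Bool → !Bool
          &{retry,stop,more} → ⊕{retry,stop,more}  (offer→select)
            • retry:
              end ↦ end
            • stop:
              end ↦ end
            • more:
              end ↦ end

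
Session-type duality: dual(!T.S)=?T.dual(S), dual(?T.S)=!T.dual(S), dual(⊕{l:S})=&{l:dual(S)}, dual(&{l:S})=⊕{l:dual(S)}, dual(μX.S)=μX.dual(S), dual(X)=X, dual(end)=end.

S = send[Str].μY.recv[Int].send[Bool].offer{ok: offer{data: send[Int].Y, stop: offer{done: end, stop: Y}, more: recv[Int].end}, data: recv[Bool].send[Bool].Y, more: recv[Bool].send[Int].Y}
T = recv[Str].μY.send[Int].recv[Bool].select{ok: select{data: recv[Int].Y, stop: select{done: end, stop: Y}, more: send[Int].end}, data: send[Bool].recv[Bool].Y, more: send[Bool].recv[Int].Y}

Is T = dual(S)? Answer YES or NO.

send[Str] ‖ recv[Str]  match
  μY ‖ μY  match (rec unchanged)
    recv[Int] ‖ send[Int]  match
      send[Bool] ‖ recv[Bool]  match
        offer{ok,data,more} ‖ select{ok,data,more}  match labels match
          [ok]
            offer{data,stop,more} ‖ select{data,stop,more}  match labels match
              [data]
                send[Int] ‖ recv[Int]  match
                  Y ‖ Y  match
              [stop]
                offer{done,stop} ‖ select{done,stop}  match labels match
                  [done]
                    end ‖ end  match
                  [stop]
                    Y ‖ Y  match
              [more]
                recv[Int] ‖ send[Int]  match
                  end ‖ end  match
          [data]
            recv[Bool] ‖ send[Bool]  match
              send[Bool] ‖ recv[Bool]  match
                Y ‖ Y  match
          [more]
            recv[Bool] ‖ send[Bool]  match
              send[Int] ‖ recv[Int]  match
                Y ‖ Y  match

YES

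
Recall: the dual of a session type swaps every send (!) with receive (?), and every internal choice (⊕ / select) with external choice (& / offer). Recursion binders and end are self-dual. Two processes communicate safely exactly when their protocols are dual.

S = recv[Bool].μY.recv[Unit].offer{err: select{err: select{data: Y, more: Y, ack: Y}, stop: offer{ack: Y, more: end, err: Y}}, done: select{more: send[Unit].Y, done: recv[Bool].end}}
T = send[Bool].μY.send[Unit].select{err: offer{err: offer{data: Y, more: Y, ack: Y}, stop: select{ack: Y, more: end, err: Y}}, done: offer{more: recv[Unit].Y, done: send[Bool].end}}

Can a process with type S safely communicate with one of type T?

YES

recv[Bool] vs send[Bool]  ✓
  μY vs μY  ✓ (binder kept)
    recv[Unit] vs send[Unit]  ✓
      offer{err,done} vs select{err,done}  ✓ labels match
        case err:
          select{err,stop} vs offer{err,stop}  ✓ labels match
            case err:
              select{data,more,ack} vs offer{data,more,ack}  ✓ labels match
                case data:
                  Y vs Y  ✓
                case more:
                  Y vs Y  ✓
                case ack:
                  Y vs Y  ✓
            case stop:
              offer{ack,more,err} vs select{ack,more,err}  ✓ labels match
                case ack:
                  Y vs Y  ✓
                case more:
                  end vs end  ✓
                case err:
                  Y vs Y  ✓
        case done:
          select{more,done} vs offer{more,done}  ✓ labels match
            case more:
              send[Unit] vs recv[Unit]  ✓
                Y vs Y  ✓
            case done:
              recv[Bool] vs send[Bool]  ✓
                end vs end  ✓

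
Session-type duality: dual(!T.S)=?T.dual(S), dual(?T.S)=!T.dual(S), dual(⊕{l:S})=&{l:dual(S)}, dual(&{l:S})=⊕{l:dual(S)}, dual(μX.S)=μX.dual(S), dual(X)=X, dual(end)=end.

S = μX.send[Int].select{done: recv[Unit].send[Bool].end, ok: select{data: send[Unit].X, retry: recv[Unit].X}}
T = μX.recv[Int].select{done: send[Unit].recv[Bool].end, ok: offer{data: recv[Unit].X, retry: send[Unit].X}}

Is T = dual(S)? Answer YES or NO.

μX vs μX  match (rec unchanged)
  send[Int] vs recv[Int]  match
    select{done,ok} vs select{done,ok}  ✗ choice polarity not flipped — not dual

NO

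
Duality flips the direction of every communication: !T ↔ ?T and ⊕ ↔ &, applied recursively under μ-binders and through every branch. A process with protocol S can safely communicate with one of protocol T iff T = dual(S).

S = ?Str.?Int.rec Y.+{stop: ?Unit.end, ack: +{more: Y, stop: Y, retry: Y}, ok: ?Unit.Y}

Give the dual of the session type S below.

!Str.!Int.rec Y.&{stop: !Unit.end, ack: &{more: Y, stop: Y, retry: Y}, ok: !Unit.Y}

?Str ↦ !Str
  ?Int ↦ !Int
    rec Y ↦ rec Y  (μ self-dual)
      +{stop,ack,ok} ↦ &{stop,ack,ok}  (internal→external)
        case stop:
          ?Unit ↦ !Unit
            dual(end) = end
        case ack:
          +{more,stop,retry} ↦ &{more,stop,retry}  (internal→external)
            case more:
              dual(Y) = Y
            case stop:
              dual(Y) = Y
            case retry:
              dual(Y) = Y
        case ok:
          ?Unit ↦ !Unit
            dual(Y) = Y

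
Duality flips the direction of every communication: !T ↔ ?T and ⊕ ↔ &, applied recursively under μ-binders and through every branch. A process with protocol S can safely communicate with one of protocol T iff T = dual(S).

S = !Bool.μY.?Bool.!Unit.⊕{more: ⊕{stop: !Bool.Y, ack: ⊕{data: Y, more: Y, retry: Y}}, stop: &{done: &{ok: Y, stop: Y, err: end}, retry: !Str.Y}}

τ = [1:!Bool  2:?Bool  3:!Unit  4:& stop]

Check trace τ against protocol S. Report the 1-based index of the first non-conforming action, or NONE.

@1 !Bool  match  state: μY.…
@2 ?Bool  match  state: !Unit.⊕{more: ⊕{stop: !Bool.μY.…, ack: ⊕{data: μY.…, more: μY.…, retry: μY.…}}, stop: &{done: &{ok: μY.…, stop: μY.…, err: end}, retry: !Str.μY.…}}
@3 !Unit  match  state: ⊕{more: ⊕{stop: !Bool.μY.…, ack: ⊕{data: μY.…, more: μY.…, retry: μY.…}}, stop: &{done: &{ok: μY.…, stop: μY.…, err: end}, retry: !Str.μY.…}}
@4 got & stop, protocol expects ⊕ more or ⊕ stop  ✗

4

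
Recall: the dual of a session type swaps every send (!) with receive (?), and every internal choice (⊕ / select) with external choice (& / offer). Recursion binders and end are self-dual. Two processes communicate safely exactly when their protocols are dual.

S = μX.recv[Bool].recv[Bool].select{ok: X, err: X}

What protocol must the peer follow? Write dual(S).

μX.send[Bool].send[Bool].offer{ok: X, err: X}

μX = μX  (binder kept)
  recv[Bool] = send[Bool]
    recv[Bool] = send[Bool]
      select{ok,err} = offer{ok,err}  (internal→external)
        [ok]
          dual(X) = X
        [err]
          dual(X) = X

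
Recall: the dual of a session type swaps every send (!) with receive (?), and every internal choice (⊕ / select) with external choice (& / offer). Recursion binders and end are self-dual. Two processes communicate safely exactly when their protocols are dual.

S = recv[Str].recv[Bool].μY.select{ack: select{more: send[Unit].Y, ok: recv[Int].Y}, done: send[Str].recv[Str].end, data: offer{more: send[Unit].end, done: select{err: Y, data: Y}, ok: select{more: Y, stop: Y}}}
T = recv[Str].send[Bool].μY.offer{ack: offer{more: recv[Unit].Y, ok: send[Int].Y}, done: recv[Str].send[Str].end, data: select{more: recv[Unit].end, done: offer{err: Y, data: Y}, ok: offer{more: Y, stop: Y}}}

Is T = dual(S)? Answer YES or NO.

NO

recv[Str] | recv[Str]  ✗ same direction on both sides — not dual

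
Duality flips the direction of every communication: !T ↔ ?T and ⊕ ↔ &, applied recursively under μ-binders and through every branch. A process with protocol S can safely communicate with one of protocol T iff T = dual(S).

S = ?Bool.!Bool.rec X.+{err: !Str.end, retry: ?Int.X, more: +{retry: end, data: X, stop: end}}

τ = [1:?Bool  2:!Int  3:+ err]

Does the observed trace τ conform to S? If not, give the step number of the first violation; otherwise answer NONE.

[1] ?Bool  ok  now at !Bool.rec X.…
[2] got !Int, protocol expects !Bool  ✗

2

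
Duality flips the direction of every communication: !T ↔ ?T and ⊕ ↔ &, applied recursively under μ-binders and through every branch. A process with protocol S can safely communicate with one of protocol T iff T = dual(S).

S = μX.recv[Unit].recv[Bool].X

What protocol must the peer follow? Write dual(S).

μX = μX  (rec unchanged)
  recv[Unit] = send[Unit]
    recv[Bool] = send[Bool]
      X ↦ X

μX.send[Unit].send[Bool].X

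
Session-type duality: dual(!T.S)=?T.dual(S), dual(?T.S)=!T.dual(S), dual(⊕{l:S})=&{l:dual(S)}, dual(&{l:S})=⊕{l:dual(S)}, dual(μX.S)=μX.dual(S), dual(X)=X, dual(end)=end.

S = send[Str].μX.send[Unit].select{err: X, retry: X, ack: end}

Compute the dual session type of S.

recv[Str].μX.recv[Unit].offer{err: X, retry: X, ack: end}

send[Str] ↦ recv[Str]
  μX ↦ μX  (rec unchanged)
    send[Unit] ↦ recv[Unit]
      select{err,retry,ack} ↦ offer{err,retry,ack}  (select→offer)
        case err:
          X self-dual
        case retry:
          X self-dual
        case ack:
          end self-dual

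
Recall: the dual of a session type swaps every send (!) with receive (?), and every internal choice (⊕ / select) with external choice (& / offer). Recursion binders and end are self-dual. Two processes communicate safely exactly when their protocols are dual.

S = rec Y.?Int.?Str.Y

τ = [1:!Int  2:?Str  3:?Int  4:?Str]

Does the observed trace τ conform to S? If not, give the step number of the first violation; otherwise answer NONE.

[1] got !Int, protocol expects ?Int  ✗

1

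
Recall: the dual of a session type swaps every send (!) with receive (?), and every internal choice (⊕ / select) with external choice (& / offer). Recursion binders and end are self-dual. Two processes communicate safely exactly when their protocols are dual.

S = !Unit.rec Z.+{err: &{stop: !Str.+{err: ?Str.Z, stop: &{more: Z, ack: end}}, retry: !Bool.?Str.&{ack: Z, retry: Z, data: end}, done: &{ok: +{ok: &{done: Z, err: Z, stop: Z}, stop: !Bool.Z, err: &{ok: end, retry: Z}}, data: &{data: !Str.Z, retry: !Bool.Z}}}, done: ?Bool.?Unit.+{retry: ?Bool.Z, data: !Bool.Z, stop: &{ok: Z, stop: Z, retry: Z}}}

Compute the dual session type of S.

!Unit → ?Unit
  rec Z → rec Z  (μ self-dual)
    +{err,done} → &{err,done}  (select→offer)
      case err:
        &{stop,retry,done} → +{stop,retry,done}  (offer→select)
          case stop:
            !Str → ?Str
              +{err,stop} → &{err,stop}  (select→offer)
                case err:
                  ?Str → !Str
                    Z ↦ Z
                case stop:
                  &{more,ack} → +{more,ack}  (offer→select)
                    case more:
                      Z ↦ Z
                    case ack:
                      end ↦ end
          case retry:
            !Bool → ?Bool
              ?Str → !Str
                &{ack,retry,data} → +{ack,retry,data}  (offer→select)
                  case ack:
                    Z ↦ Z
                  case retry:
                    Z ↦ Z
                  case data:
                    end ↦ end
          case done:
            &{ok,data} → +{ok,data}  (offer→select)
              case ok:
                +{ok,stop,err} → &{ok,stop,err}  (select→offer)
                  case ok:
                    &{done,err,stop} → +{done,err,stop}  (offer→select)
                      case done:
                        Z ↦ Z
                      case err:
                        Z ↦ Z
                      case stop:
                        Z ↦ Z
                  case stop:
                    !Bool → ?Bool
                      Z ↦ Z
                  case err:
                    &{ok,retry} → +{ok,retry}  (offer→select)
                      case ok:
                        end ↦ end
                      case retry:
                        Z ↦ Z
              case data:
                &{data,retry} → +{data,retry}  (offer→select)
                  case data:
                    !Str → ?Str
                      Z ↦ Z
                  case retry:
                    !Bool → ?Bool
                      Z ↦ Z
      case done:
        ?Bool → !Bool
          ?Unit → !Unit
            +{retry,data,stop} → &{retry,data,stop}  (select→offer)
              case retry:
                ?Bool → !Bool
                  Z ↦ Z
              case data:
                !Bool → ?Bool
                  Z ↦ Z
              case stop:
                &{ok,stop,retry} → +{ok,stop,retry}  (offer→select)
                  case ok:
                    Z ↦ Z
                  case stop:
                    Z ↦ Z
                  case retry:
                    Z ↦ Z

?Unit.rec Z.&{err: +{stop: ?Str.&{err: !Str.Z, stop: +{more: Z, ack: end}}, retry: ?Bool.!Str.+{ack: Z, retry: Z, data: end}, done: +{ok: &{ok: +{done: Z, err: Z, stop: Z}, stop: ?Bool.Z, err: +{ok: end, retry: Z}}, data: +{data: ?Str.Z, retry: ?Bool.Z}}}, done: !Bool.!Unit.&{retry: !Bool.Z, data: ?Bool.Z, stop: +{ok: Z, stop: Z, retry: Z}}}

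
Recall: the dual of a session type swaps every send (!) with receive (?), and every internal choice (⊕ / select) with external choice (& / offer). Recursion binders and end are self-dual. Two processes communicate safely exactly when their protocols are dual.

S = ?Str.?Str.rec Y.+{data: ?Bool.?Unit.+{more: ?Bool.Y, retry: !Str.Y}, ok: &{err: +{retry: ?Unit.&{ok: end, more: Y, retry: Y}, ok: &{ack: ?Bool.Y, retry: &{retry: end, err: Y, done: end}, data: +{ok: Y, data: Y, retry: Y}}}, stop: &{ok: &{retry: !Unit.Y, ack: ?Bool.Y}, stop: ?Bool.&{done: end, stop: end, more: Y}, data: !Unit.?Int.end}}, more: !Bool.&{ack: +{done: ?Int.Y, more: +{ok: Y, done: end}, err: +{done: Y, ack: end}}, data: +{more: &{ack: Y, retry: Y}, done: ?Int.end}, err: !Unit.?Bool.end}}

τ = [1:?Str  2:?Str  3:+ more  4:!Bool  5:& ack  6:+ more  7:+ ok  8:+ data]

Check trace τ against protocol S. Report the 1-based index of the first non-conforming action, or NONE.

[1] ?Str  match  now at ?Str.rec Y.…
[2] ?Str  match  now at rec Y.…
[3] + more  match  now at !Bool.&{ack: +{done: ?Int.rec Y.…, more: +{ok: rec Y.…, done: end}, err: +{done: rec Y.…, ack: end}}, data: +{more: &{ack: rec Y.…, retry: rec Y.…}, done: ?Int.end}, err: !Unit.?Bool.end}
[4] !Bool  match  now at &{ack: +{done: ?Int.rec Y.…, more: +{ok: rec Y.…, done: end}, err: +{done: rec Y.…, ack: end}}, data: +{more: &{ack: rec Y.…, retry: rec Y.…}, done: ?Int.end}, err: !Unit.?Bool.end}
[5] & ack  match  now at +{done: ?Int.rec Y.…, more: +{ok: rec Y.…, done: end}, err: +{done: rec Y.…, ack: end}}
[6] + more  match  now at +{ok: rec Y.…, done: end}
[7] + ok  match  now at rec Y.…
[8] + data  match  now at ?Bool.?Unit.+{more: ?Bool.rec Y.…, retry: !Str.rec Y.…}
trace exhausted — no violation

NONE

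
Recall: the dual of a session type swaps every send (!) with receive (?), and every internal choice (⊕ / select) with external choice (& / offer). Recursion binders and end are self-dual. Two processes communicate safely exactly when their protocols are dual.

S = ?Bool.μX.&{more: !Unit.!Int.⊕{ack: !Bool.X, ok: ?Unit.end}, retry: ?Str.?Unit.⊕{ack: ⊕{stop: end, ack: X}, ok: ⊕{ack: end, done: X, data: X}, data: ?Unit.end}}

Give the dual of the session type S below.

?Bool → !Bool
  μX → μX  (rec unchanged)
    &{more,retry} → ⊕{more,retry}  (&→⊕)
      • more:
        !Unit → ?Unit
          !Int → ?Int
            ⊕{ack,ok} → &{ack,ok}  (select→offer)
              • ack:
                !Bool → ?Bool
                  X self-dual
              • ok:
                ?Unit → !Unit
                  end self-dual
      • retry:
        ?Str → !Str
          ?Unit → !Unit
            ⊕{ack,ok,data} → &{ack,ok,data}  (select→offer)
              • ack:
                ⊕{stop,ack} → &{stop,ack}  (select→offer)
                  • stop:
                    end self-dual
                  • ack:
                    X self-dual
              • ok:
                ⊕{ack,done,data} → &{ack,done,data}  (select→offer)
                  • ack:
                    end self-dual
                  • done:
                    X self-dual
                  • data:
                    X self-dual
              • data:
                ?Unit → !Unit
                  end self-dual

!Bool.μX.⊕{more: ?Unit.?Int.&{ack: ?Bool.X, ok: !Unit.end}, retry: !Str.!Unit.&{ack: &{stop: end, ack: X}, ok: &{ack: end, done: X, data: X}, data: !Unit.end}}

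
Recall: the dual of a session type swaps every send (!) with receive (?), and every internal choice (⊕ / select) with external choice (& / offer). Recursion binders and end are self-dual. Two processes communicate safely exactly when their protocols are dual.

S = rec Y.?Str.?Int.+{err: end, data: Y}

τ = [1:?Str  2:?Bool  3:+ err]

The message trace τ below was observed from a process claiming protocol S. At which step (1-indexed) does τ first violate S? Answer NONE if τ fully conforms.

step 1: ?Str  match  residual = ?Int.+{err: end, data: rec Y.…}
step 2: got ?Bool, protocol expects ?Int  ✗

2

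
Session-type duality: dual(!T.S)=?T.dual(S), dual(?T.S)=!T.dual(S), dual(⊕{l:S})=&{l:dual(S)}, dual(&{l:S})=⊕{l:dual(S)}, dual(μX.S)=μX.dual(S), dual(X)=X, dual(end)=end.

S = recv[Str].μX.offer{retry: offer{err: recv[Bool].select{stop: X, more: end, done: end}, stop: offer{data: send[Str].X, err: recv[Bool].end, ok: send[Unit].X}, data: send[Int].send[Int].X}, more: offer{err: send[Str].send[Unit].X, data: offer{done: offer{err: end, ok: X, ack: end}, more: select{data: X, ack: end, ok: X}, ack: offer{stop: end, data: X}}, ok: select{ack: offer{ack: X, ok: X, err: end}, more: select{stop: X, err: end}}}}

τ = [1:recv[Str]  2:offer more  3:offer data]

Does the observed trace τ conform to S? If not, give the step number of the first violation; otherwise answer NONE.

step 1: recv[Str]  ok  state: μX.…
step 2: offer more  ok  state: offer{err: send[Str].send[Unit].μX.…, data: offer{done: offer{err: end, ok: μX.…, ack: end}, more: select{data: μX.…, ack: end, ok: μX.…}, ack: offer{stop: end, data: μX.…}}, ok: select{ack: offer{ack: μX.…, ok: μX.…, err: end}, more: select{stop: μX.…, err: end}}}
step 3: offer data  ok  state: offer{done: offer{err: end, ok: μX.…, ack: end}, more: select{data: μX.…, ack: end, ok: μX.…}, ack: offer{stop: end, data: μX.…}}
trace exhausted — no violation

NONE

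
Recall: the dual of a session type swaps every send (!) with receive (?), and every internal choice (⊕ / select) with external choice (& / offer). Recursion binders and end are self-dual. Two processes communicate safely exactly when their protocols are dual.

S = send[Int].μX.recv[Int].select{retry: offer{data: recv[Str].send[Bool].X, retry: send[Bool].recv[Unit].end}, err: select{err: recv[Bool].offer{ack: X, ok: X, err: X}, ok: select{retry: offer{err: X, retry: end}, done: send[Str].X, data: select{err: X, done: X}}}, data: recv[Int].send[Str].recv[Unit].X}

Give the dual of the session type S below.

recv[Int].μX.send[Int].offer{retry: select{data: send[Str].recv[Bool].X, retry: recv[Bool].send[Unit].end}, err: offer{err: send[Bool].select{ack: X, ok: X, err: X}, ok: offer{retry: select{err: X, retry: end}, done: recv[Str].X, data: offer{err: X, done: X}}}, data: send[Int].recv[Str].send[Unit].X}

send[Int] ↦ recv[Int]
  μX ↦ μX  (binder kept)
    recv[Int] ↦ send[Int]
      select{retry,err,data} ↦ offer{retry,err,data}  (internal→external)
        [retry]
          offer{data,retry} ↦ select{data,retry}  (offer→select)
            [data]
              recv[Str] ↦ send[Str]
                send[Bool] ↦ recv[Bool]
                  dual(X) = X
            [retry]
              send[Bool] ↦ recv[Bool]
                recv[Unit] ↦ send[Unit]
                  dual(end) = end
        [err]
          select{err,ok} ↦ offer{err,ok}  (internal→external)
            [err]
              recv[Bool] ↦ send[Bool]
                offer{ack,ok,err} ↦ select{ack,ok,err}  (offer→select)
                  [ack]
                    dual(X) = X
                  [ok]
                    dual(X) = X
                  [err]
                    dual(X) = X
            [ok]
              select{retry,done,data} ↦ offer{retry,done,data}  (internal→external)
                [retry]
                  offer{err,retry} ↦ select{err,retry}  (offer→select)
                    [err]
                      dual(X) = X
                    [retry]
                      dual(end) = end
                [done]
                  send[Str] ↦ recv[Str]
                    dual(X) = X
                [data]
                  select{err,done} ↦ offer{err,done}  (internal→external)
                    [err]
                      dual(X) = X
                    [done]
                      dual(X) = X
        [data]
          recv[Int] ↦ send[Int]
            send[Str] ↦ recv[Str]
              recv[Unit] ↦ send[Unit]
                dual(X) = X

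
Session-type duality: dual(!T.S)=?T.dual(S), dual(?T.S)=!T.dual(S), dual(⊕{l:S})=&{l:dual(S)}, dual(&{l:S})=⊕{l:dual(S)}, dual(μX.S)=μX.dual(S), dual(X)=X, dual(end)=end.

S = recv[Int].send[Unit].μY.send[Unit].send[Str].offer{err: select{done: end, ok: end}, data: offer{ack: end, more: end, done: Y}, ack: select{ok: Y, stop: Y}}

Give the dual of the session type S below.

send[Int].recv[Unit].μY.recv[Unit].recv[Str].select{err: offer{done: end, ok: end}, data: select{ack: end, more: end, done: Y}, ack: offer{ok: Y, stop: Y}}

recv[Int] = send[Int]
  send[Unit] = recv[Unit]
    μY = μY  (rec unchanged)
      send[Unit] = recv[Unit]
        send[Str] = recv[Str]
          offer{err,data,ack} = select{err,data,ack}  (&→⊕)
            • err:
              select{done,ok} = offer{done,ok}  (⊕→&)
                • done:
                  end ↦ end
                • ok:
                  end ↦ end
            • data:
              offer{ack,more,done} = select{ack,more,done}  (&→⊕)
                • ack:
                  end ↦ end
                • more:
                  end ↦ end
                • done:
                  Y ↦ Y
            • ack:
              select{ok,stop} = offer{ok,stop}  (⊕→&)
                • ok:
                  Y ↦ Y
                • stop:
                  Y ↦ Y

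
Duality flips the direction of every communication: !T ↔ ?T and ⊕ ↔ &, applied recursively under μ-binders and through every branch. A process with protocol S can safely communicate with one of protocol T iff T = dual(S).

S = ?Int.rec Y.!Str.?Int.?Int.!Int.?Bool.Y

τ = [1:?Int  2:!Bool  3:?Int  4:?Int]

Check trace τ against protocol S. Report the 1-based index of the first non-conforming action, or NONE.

2

step 1: ?Int  match  state: rec Y.…
step 2: got !Bool, protocol expects !Str  ✗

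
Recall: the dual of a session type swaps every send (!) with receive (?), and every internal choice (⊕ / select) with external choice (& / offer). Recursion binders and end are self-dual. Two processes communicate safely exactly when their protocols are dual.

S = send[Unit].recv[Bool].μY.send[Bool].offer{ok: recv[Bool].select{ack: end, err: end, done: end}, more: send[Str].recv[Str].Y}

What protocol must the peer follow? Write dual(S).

recv[Unit].send[Bool].μY.recv[Bool].select{ok: send[Bool].offer{ack: end, err: end, done: end}, more: recv[Str].send[Str].Y}

send[Unit] → recv[Unit]
  recv[Bool] → send[Bool]
    μY → μY  (binder kept)
      send[Bool] → recv[Bool]
        offer{ok,more} → select{ok,more}  (offer→select)
          [ok]
            recv[Bool] → send[Bool]
              select{ack,err,done} → offer{ack,err,done}  (⊕→&)
                [ack]
                  dual(end) = end
                [err]
                  dual(end) = end
                [done]
                  dual(end) = end
          [more]
            send[Str] → recv[Str]
              recv[Str] → send[Str]
                dual(Y) = Y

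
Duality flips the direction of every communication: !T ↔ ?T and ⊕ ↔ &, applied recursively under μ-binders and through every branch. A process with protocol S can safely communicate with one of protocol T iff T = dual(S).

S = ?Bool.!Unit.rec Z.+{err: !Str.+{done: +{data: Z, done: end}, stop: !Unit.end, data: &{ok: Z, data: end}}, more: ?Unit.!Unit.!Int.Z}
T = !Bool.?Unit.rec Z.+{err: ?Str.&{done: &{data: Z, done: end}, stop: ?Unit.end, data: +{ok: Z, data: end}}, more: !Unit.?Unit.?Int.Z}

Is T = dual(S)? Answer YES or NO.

NO

?Bool vs !Bool  ✓
  !Unit vs ?Unit  ✓
    rec Z vs rec Z  ✓ (rec unchanged)
      +{err,more} vs +{err,more}  ✗ choice polarity not flipped — not dual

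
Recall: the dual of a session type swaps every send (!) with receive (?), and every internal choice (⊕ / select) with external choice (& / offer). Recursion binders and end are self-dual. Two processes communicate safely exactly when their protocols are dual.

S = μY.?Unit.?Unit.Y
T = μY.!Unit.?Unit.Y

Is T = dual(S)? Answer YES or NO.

NO

μY vs μY  match (binder kept)
  ?Unit vs !Unit  match
    ?Unit vs ?Unit  ✗ same direction on both sides — not dual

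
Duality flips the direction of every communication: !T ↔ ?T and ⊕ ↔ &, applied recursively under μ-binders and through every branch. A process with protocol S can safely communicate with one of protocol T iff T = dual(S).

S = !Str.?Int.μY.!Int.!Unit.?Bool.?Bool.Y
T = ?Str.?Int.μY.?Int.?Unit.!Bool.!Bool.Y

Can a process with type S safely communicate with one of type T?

NO

!Str ‖ ?Str  ✓
  ?Int ‖ ?Int  ✗ same direction on both sides — not dual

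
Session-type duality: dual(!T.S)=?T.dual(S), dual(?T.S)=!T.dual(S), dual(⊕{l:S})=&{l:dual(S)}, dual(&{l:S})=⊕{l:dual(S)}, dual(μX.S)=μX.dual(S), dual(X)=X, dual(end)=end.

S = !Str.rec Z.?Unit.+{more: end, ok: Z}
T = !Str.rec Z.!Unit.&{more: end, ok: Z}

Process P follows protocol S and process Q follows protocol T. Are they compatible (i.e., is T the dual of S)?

!Str | !Str  ✗ same direction on both sides — not dual

NO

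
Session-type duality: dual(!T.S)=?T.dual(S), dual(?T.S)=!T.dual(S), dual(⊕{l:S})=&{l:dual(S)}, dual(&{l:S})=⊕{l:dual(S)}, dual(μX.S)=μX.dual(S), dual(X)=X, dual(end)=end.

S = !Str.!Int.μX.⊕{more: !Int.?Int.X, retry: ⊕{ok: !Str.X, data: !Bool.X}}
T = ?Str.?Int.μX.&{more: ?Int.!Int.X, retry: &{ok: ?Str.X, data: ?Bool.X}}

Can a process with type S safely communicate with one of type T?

!Str ‖ ?Str  ok
  !Int ‖ ?Int  ok
    μX ‖ μX  ok (μ self-dual)
      ⊕{more,retry} ‖ &{more,retry}  ok labels match
        case more:
          !Int ‖ ?Int  ok
            ?Int ‖ !Int  ok
              X ‖ X  ok
        case retry:
          ⊕{ok,data} ‖ &{ok,data}  ok labels match
            case ok:
              !Str ‖ ?Str  ok
                X ‖ X  ok
            case data:
              !Bool ‖ ?Bool  ok
                X ‖ X  ok

YES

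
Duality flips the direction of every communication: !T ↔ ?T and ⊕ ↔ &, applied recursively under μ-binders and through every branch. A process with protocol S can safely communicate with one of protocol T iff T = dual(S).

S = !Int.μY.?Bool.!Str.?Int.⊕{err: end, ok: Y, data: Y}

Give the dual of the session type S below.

?Int.μY.!Bool.?Str.!Int.&{err: end, ok: Y, data: Y}

!Int ↦ ?Int
  μY ↦ μY  (μ self-dual)
    ?Bool ↦ !Bool
      !Str ↦ ?Str
        ?Int ↦ !Int
          ⊕{err,ok,data} ↦ &{err,ok,data}  (internal→external)
            • err:
              end self-dual
            • ok:
              Y self-dual
            • data:
              Y self-dual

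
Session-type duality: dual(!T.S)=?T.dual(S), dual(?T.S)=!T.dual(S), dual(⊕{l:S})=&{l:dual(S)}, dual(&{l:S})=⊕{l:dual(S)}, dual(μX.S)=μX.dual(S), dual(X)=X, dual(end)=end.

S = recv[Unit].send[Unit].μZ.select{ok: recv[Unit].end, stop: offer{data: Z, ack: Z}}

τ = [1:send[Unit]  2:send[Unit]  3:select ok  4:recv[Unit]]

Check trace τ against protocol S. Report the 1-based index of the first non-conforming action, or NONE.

1

step 1: got send[Unit], protocol expects recv[Unit]  ✗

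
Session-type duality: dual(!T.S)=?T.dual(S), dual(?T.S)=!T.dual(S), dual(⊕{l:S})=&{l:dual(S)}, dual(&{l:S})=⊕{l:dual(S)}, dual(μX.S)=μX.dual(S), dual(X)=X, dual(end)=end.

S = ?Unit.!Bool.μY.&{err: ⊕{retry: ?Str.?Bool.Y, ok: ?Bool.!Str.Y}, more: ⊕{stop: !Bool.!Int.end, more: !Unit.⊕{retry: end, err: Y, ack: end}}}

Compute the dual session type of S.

!Unit.?Bool.μY.⊕{err: &{retry: !Str.!Bool.Y, ok: !Bool.?Str.Y}, more: &{stop: ?Bool.?Int.end, more: ?Unit.&{retry: end, err: Y, ack: end}}}

?Unit = !Unit
  !Bool = ?Bool
    μY = μY  (μ self-dual)
      &{err,more} = ⊕{err,more}  (offer→select)
        • err:
          ⊕{retry,ok} = &{retry,ok}  (select→offer)
            • retry:
              ?Str = !Str
                ?Bool = !Bool
                  Y ↦ Y
            • ok:
              ?Bool = !Bool
                !Str = ?Str
                  Y ↦ Y
        • more:
          ⊕{stop,more} = &{stop,more}  (select→offer)
            • stop:
              !Bool = ?Bool
                !Int = ?Int
                  end ↦ end
            • more:
              !Unit = ?Unit
                ⊕{retry,err,ack} = &{retry,err,ack}  (select→offer)
                  • retry:
                    end ↦ end
                  • err:
                    Y ↦ Y
                  • ack:
                    end ↦ end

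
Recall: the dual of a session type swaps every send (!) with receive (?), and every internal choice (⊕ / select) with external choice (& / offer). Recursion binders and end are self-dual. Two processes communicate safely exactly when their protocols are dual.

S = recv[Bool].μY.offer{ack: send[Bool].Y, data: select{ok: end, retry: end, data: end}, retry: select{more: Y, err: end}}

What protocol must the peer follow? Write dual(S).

recv[Bool] = send[Bool]
  μY = μY  (μ self-dual)
    offer{ack,data,retry} = select{ack,data,retry}  (external→internal)
      case ack:
        send[Bool] = recv[Bool]
          Y ↦ Y
      case data:
        select{ok,retry,data} = offer{ok,retry,data}  (⊕→&)
          case ok:
            end ↦ end
          case retry:
            end ↦ end
          case data:
            end ↦ end
      case retry:
        select{more,err} = offer{more,err}  (⊕→&)
          case more:
            Y ↦ Y
          case err:
            end ↦ end

send[Bool].μY.select{ack: recv[Bool].Y, data: offer{ok: end, retry: end, data: end}, retry: offer{more: Y, err: end}}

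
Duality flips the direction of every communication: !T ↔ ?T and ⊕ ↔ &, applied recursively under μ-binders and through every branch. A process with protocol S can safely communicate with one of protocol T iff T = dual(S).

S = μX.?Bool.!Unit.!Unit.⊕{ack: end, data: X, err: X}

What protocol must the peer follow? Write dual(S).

μX = μX  (μ self-dual)
  ?Bool = !Bool
    !Unit = ?Unit
      !Unit = ?Unit
        ⊕{ack,data,err} = &{ack,data,err}  (⊕→&)
          case ack:
            end ↦ end
          case data:
            X ↦ X
          case err:
            X ↦ X

μX.!Bool.?Unit.?Unit.&{ack: end, data: X, err: X}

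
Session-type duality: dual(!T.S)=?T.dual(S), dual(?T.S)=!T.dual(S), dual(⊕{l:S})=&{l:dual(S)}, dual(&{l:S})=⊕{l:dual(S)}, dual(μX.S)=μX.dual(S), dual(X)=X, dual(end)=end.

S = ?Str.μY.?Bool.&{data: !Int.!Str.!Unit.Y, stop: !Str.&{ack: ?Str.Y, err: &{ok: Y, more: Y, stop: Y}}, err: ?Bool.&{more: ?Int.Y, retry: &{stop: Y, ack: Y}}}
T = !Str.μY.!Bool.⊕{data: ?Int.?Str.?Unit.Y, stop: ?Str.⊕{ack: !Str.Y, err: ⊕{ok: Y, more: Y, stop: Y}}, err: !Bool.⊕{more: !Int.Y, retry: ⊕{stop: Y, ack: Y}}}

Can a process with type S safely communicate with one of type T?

YES

?Str vs !Str  ok
  μY vs μY  ok (binder kept)
    ?Bool vs !Bool  ok
      &{data,stop,err} vs ⊕{data,stop,err}  ok labels match
        case data:
          !Int vs ?Int  ok
            !Str vs ?Str  ok
              !Unit vs ?Unit  ok
                Y vs Y  ok
        case stop:
          !Str vs ?Str  ok
            &{ack,err} vs ⊕{ack,err}  ok labels match
              case ack:
                ?Str vs !Str  ok
                  Y vs Y  ok
              case err:
                &{ok,more,stop} vs ⊕{ok,more,stop}  ok labels match
                  case ok:
                    Y vs Y  ok
                  case more:
                    Y vs Y  ok
                  case stop:
                    Y vs Y  ok
        case err:
          ?Bool vs !Bool  ok
            &{more,retry} vs ⊕{more,retry}  ok labels match
              case more:
                ?Int vs !Int  ok
                  Y vs Y  ok
              case retry:
                &{stop,ack} vs ⊕{stop,ack}  ok labels match
                  case stop:
                    Y vs Y  ok
                  case ack:
                    Y vs Y  ok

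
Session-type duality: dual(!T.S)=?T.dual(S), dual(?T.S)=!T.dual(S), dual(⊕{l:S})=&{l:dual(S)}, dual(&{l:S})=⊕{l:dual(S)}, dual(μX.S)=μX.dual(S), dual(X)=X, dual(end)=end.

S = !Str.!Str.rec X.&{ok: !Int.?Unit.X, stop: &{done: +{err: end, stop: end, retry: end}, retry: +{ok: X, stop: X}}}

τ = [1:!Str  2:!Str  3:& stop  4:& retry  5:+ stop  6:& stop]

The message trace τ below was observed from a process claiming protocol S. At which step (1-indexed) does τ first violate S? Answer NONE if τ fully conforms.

step 1: !Str  match  now at !Str.rec X.…
step 2: !Str  match  now at rec X.…
step 3: & stop  match  now at &{done: +{err: end, stop: end, retry: end}, retry: +{ok: rec X.…, stop: rec X.…}}
step 4: & retry  match  now at +{ok: rec X.…, stop: rec X.…}
step 5: + stop  match  now at rec X.…
step 6: & stop  match  now at &{done: +{err: end, stop: end, retry: end}, retry: +{ok: rec X.…, stop: rec X.…}}
τ conforms to S (length 6)

NONE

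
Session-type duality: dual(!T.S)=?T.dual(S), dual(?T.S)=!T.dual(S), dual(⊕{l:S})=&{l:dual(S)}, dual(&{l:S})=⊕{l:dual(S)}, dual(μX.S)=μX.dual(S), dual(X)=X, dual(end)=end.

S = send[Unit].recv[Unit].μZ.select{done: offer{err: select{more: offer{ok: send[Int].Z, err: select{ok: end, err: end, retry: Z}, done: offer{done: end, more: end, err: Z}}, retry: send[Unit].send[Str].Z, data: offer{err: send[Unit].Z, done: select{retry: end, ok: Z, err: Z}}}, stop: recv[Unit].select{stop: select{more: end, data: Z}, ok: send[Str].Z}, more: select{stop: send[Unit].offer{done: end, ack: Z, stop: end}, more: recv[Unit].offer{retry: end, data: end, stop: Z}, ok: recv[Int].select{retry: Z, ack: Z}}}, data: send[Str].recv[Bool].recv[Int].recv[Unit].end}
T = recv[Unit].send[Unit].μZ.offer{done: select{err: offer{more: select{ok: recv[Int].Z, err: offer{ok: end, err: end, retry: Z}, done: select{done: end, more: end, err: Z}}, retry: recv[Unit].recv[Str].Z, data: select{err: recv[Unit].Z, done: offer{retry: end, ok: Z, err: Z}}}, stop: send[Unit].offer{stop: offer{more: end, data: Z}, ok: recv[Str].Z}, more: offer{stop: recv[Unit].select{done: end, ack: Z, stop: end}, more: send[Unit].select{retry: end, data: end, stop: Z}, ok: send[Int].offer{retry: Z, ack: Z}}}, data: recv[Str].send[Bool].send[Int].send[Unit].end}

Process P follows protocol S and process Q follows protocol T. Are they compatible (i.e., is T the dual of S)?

send[Unit] ‖ recv[Unit]  match
  recv[Unit] ‖ send[Unit]  match
    μZ ‖ μZ  match (μ self-dual)
      select{done,data} ‖ offer{done,data}  match same labels
        case done:
          offer{err,stop,more} ‖ select{err,stop,more}  match same labels
            case err:
              select{more,retry,data} ‖ offer{more,retry,data}  match same labels
                case more:
                  offer{ok,err,done} ‖ select{ok,err,done}  match same labels
                    case ok:
                      send[Int] ‖ recv[Int]  match
                        Z ‖ Z  match
                    case err:
                      select{ok,err,retry} ‖ offer{ok,err,retry}  match same labels
                        case ok:
                          end ‖ end  match
                        case err:
                          end ‖ end  match
                        case retry:
                          Z ‖ Z  match
                    case done:
                      offer{done,more,err} ‖ select{done,more,err}  match same labels
                        case done:
                          end ‖ end  match
                        case more:
                          end ‖ end  match
                        case err:
                          Z ‖ Z  match
                case retry:
                  send[Unit] ‖ recv[Unit]  match
                    send[Str] ‖ recv[Str]  match
                      Z ‖ Z  match
                case data:
                  offer{err,done} ‖ select{err,done}  match same labels
                    case err:
                      send[Unit] ‖ recv[Unit]  match
                        Z ‖ Z  match
                    case done:
                      select{retry,ok,err} ‖ offer{retry,ok,err}  match same labels
                        case retry:
                          end ‖ end  match
                        case ok:
                          Z ‖ Z  match
                        case err:
                          Z ‖ Z  match
            case stop:
              recv[Unit] ‖ send[Unit]  match
                select{stop,ok} ‖ offer{stop,ok}  match same labels
                  case stop:
                    select{more,data} ‖ offer{more,data}  match same labels
                      case more:
                        end ‖ end  match
                      case data:
                        Z ‖ Z  match
                  case ok:
                    send[Str] ‖ recv[Str]  match
                      Z ‖ Z  match
            case more:
              select{stop,more,ok} ‖ offer{stop,more,ok}  match same labels
                case stop:
                  send[Unit] ‖ recv[Unit]  match
                    offer{done,ack,stop} ‖ select{done,ack,stop}  match same labels
                      case done:
                        end ‖ end  match
                      case ack:
                        Z ‖ Z  match
                      case stop:
                        end ‖ end  match
                case more:
                  recv[Unit] ‖ send[Unit]  match
                    offer{retry,data,stop} ‖ select{retry,data,stop}  match same labels
                      case retry:
                        end ‖ end  match
                      case data:
                        end ‖ end  match
                      case stop:
                        Z ‖ Z  match
                case ok:
                  recv[Int] ‖ send[Int]  match
                    select{retry,ack} ‖ offer{retry,ack}  match same labels
                      case retry:
                        Z ‖ Z  match
                      case ack:
                        Z ‖ Z  match
        case data:
          send[Str] ‖ recv[Str]  match
            recv[Bool] ‖ send[Bool]  match
              recv[Int] ‖ send[Int]  match
                recv[Unit] ‖ send[Unit]  match
                  end ‖ end  match

YES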